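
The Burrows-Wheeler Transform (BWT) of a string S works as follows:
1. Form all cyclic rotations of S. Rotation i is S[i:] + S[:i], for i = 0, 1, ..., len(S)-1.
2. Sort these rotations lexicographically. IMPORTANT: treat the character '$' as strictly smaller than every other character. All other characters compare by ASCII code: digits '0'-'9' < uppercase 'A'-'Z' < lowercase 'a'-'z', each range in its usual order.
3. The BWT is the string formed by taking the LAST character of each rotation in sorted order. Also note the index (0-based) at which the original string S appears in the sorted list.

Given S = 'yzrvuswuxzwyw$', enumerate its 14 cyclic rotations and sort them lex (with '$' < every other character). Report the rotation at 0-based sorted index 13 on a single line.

Answer: zwyw$yzrvuswux

Derivation:
All 14 rotations (rotation i = S[i:]+S[:i]):
  rot[0] = yzrvuswuxzwyw$
  rot[1] = zrvuswuxzwyw$y
  rot[2] = rvuswuxzwyw$yz
  rot[3] = vuswuxzwyw$yzr
  rot[4] = uswuxzwyw$yzrv
  rot[5] = swuxzwyw$yzrvu
  rot[6] = wuxzwyw$yzrvus
  rot[7] = uxzwyw$yzrvusw
  rot[8] = xzwyw$yzrvuswu
  rot[9] = zwyw$yzrvuswux
  rot[10] = wyw$yzrvuswuxz
  rot[11] = yw$yzrvuswuxzw
  rot[12] = w$yzrvuswuxzwy
  rot[13] = $yzrvuswuxzwyw
Sorted (with $ < everything):
  sorted[0] = $yzrvuswuxzwyw
  sorted[1] = rvuswuxzwyw$yz
  sorted[2] = swuxzwyw$yzrvu
  sorted[3] = uswuxzwyw$yzrv
  sorted[4] = uxzwyw$yzrvusw
  sorted[5] = vuswuxzwyw$yzr
  sorted[6] = w$yzrvuswuxzwy
  sorted[7] = wuxzwyw$yzrvus
  sorted[8] = wyw$yzrvuswuxz
  sorted[9] = xzwyw$yzrvuswu
  sorted[10] = yw$yzrvuswuxzw
  sorted[11] = yzrvuswuxzwyw$
  sorted[12] = zrvuswuxzwyw$y
  sorted[13] = zwyw$yzrvuswux
sorted[13] = zwyw$yzrvuswux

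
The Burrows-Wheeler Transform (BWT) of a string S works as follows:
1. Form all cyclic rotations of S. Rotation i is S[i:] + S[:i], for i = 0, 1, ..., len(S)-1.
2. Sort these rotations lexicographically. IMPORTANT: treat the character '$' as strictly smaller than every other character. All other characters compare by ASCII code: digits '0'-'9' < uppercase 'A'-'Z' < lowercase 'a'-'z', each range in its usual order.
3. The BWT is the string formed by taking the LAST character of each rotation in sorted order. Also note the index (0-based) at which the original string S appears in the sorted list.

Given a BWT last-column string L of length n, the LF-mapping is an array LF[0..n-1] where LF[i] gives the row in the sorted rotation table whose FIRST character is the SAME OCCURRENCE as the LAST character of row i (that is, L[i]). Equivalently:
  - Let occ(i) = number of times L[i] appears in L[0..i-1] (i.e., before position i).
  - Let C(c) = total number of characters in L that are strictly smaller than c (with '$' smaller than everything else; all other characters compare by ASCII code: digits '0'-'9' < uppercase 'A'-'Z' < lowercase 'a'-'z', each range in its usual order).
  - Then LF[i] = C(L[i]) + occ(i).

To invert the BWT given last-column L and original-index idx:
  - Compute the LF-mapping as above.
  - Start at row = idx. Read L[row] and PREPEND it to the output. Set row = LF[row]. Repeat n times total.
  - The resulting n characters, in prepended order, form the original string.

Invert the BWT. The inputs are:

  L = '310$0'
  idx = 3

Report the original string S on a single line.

Answer: 1003$

Derivation:
LF mapping: 4 3 1 0 2
Walk LF starting at row 3, prepending L[row]:
  step 1: row=3, L[3]='$', prepend. Next row=LF[3]=0
  step 2: row=0, L[0]='3', prepend. Next row=LF[0]=4
  step 3: row=4, L[4]='0', prepend. Next row=LF[4]=2
  step 4: row=2, L[2]='0', prepend. Next row=LF[2]=1
  step 5: row=1, L[1]='1', prepend. Next row=LF[1]=3
Reversed output: 1003$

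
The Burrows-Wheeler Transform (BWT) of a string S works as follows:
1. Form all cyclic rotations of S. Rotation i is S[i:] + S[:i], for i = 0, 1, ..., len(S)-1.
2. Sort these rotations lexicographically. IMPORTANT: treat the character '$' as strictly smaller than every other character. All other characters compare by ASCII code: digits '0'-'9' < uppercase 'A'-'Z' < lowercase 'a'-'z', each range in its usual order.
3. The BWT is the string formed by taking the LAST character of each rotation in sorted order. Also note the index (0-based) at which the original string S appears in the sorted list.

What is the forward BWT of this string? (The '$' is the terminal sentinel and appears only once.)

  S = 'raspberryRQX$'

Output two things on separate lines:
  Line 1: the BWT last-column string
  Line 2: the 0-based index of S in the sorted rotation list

All 13 rotations (rotation i = S[i:]+S[:i]):
  rot[0] = raspberryRQX$
  rot[1] = aspberryRQX$r
  rot[2] = spberryRQX$ra
  rot[3] = pberryRQX$ras
  rot[4] = berryRQX$rasp
  rot[5] = erryRQX$raspb
  rot[6] = rryRQX$raspbe
  rot[7] = ryRQX$raspber
  rot[8] = yRQX$raspberr
  rot[9] = RQX$raspberry
  rot[10] = QX$raspberryR
  rot[11] = X$raspberryRQ
  rot[12] = $raspberryRQX
Sorted (with $ < everything):
  sorted[0] = $raspberryRQX  (last char: 'X')
  sorted[1] = QX$raspberryR  (last char: 'R')
  sorted[2] = RQX$raspberry  (last char: 'y')
  sorted[3] = X$raspberryRQ  (last char: 'Q')
  sorted[4] = aspberryRQX$r  (last char: 'r')
  sorted[5] = berryRQX$rasp  (last char: 'p')
  sorted[6] = erryRQX$raspb  (last char: 'b')
  sorted[7] = pberryRQX$ras  (last char: 's')
  sorted[8] = raspberryRQX$  (last char: '$')
  sorted[9] = rryRQX$raspbe  (last char: 'e')
  sorted[10] = ryRQX$raspber  (last char: 'r')
  sorted[11] = spberryRQX$ra  (last char: 'a')
  sorted[12] = yRQX$raspberr  (last char: 'r')
Last column: XRyQrpbs$erar
Original string S is at sorted index 8

Answer: XRyQrpbs$erar
8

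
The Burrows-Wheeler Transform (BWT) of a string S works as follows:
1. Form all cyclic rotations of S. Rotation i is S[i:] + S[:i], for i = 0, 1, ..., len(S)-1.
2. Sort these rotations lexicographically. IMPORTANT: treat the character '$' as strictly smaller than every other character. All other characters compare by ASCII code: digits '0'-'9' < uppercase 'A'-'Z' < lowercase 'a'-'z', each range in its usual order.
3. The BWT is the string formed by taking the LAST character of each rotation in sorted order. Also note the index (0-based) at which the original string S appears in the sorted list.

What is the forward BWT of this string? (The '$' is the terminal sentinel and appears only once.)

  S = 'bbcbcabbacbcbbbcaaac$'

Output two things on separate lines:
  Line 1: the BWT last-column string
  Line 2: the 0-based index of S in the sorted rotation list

All 21 rotations (rotation i = S[i:]+S[:i]):
  rot[0] = bbcbcabbacbcbbbcaaac$
  rot[1] = bcbcabbacbcbbbcaaac$b
  rot[2] = cbcabbacbcbbbcaaac$bb
  rot[3] = bcabbacbcbbbcaaac$bbc
  rot[4] = cabbacbcbbbcaaac$bbcb
  rot[5] = abbacbcbbbcaaac$bbcbc
  rot[6] = bbacbcbbbcaaac$bbcbca
  rot[7] = bacbcbbbcaaac$bbcbcab
  rot[8] = acbcbbbcaaac$bbcbcabb
  rot[9] = cbcbbbcaaac$bbcbcabba
  rot[10] = bcbbbcaaac$bbcbcabbac
  rot[11] = cbbbcaaac$bbcbcabbacb
  rot[12] = bbbcaaac$bbcbcabbacbc
  rot[13] = bbcaaac$bbcbcabbacbcb
  rot[14] = bcaaac$bbcbcabbacbcbb
  rot[15] = caaac$bbcbcabbacbcbbb
  rot[16] = aaac$bbcbcabbacbcbbbc
  rot[17] = aac$bbcbcabbacbcbbbca
  rot[18] = ac$bbcbcabbacbcbbbcaa
  rot[19] = c$bbcbcabbacbcbbbcaaa
  rot[20] = $bbcbcabbacbcbbbcaaac
Sorted (with $ < everything):
  sorted[0] = $bbcbcabbacbcbbbcaaac  (last char: 'c')
  sorted[1] = aaac$bbcbcabbacbcbbbc  (last char: 'c')
  sorted[2] = aac$bbcbcabbacbcbbbca  (last char: 'a')
  sorted[3] = abbacbcbbbcaaac$bbcbc  (last char: 'c')
  sorted[4] = ac$bbcbcabbacbcbbbcaa  (last char: 'a')
  sorted[5] = acbcbbbcaaac$bbcbcabb  (last char: 'b')
  sorted[6] = bacbcbbbcaaac$bbcbcab  (last char: 'b')
  sorted[7] = bbacbcbbbcaaac$bbcbca  (last char: 'a')
  sorted[8] = bbbcaaac$bbcbcabbacbc  (last char: 'c')
  sorted[9] = bbcaaac$bbcbcabbacbcb  (last char: 'b')
  sorted[10] = bbcbcabbacbcbbbcaaac$  (last char: '$')
  sorted[11] = bcaaac$bbcbcabbacbcbb  (last char: 'b')
  sorted[12] = bcabbacbcbbbcaaac$bbc  (last char: 'c')
  sorted[13] = bcbbbcaaac$bbcbcabbac  (last char: 'c')
  sorted[14] = bcbcabbacbcbbbcaaac$b  (last char: 'b')
  sorted[15] = c$bbcbcabbacbcbbbcaaa  (last char: 'a')
  sorted[16] = caaac$bbcbcabbacbcbbb  (last char: 'b')
  sorted[17] = cabbacbcbbbcaaac$bbcb  (last char: 'b')
  sorted[18] = cbbbcaaac$bbcbcabbacb  (last char: 'b')
  sorted[19] = cbcabbacbcbbbcaaac$bb  (last char: 'b')
  sorted[20] = cbcbbbcaaac$bbcbcabba  (last char: 'a')
Last column: ccacabbacb$bccbabbbba
Original string S is at sorted index 10

Answer: ccacabbacb$bccbabbbba
10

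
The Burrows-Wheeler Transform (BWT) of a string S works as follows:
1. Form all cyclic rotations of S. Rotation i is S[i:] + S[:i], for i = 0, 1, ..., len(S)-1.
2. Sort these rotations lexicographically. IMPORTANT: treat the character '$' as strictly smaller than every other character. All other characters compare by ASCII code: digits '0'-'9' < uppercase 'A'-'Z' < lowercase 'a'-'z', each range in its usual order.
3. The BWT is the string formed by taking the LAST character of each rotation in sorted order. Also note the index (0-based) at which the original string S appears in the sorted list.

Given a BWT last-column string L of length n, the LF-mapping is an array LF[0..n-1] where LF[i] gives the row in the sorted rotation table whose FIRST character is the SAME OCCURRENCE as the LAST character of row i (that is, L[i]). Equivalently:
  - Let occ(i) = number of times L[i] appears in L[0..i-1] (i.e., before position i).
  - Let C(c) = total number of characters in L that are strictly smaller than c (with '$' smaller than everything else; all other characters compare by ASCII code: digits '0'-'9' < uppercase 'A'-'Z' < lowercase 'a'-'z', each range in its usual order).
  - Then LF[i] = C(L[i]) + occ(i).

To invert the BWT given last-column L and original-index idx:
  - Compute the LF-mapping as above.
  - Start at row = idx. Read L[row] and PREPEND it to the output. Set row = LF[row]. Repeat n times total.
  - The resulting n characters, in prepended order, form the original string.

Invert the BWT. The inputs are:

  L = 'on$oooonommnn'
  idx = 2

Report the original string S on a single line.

Answer: mononoonmono$

Derivation:
LF mapping: 7 3 0 8 9 10 11 4 12 1 2 5 6
Walk LF starting at row 2, prepending L[row]:
  step 1: row=2, L[2]='$', prepend. Next row=LF[2]=0
  step 2: row=0, L[0]='o', prepend. Next row=LF[0]=7
  step 3: row=7, L[7]='n', prepend. Next row=LF[7]=4
  step 4: row=4, L[4]='o', prepend. Next row=LF[4]=9
  step 5: row=9, L[9]='m', prepend. Next row=LF[9]=1
  step 6: row=1, L[1]='n', prepend. Next row=LF[1]=3
  step 7: row=3, L[3]='o', prepend. Next row=LF[3]=8
  step 8: row=8, L[8]='o', prepend. Next row=LF[8]=12
  step 9: row=12, L[12]='n', prepend. Next row=LF[12]=6
  step 10: row=6, L[6]='o', prepend. Next row=LF[6]=11
  step 11: row=11, L[11]='n', prepend. Next row=LF[11]=5
  step 12: row=5, L[5]='o', prepend. Next row=LF[5]=10
  step 13: row=10, L[10]='m', prepend. Next row=LF[10]=2
Reversed output: mononoonmono$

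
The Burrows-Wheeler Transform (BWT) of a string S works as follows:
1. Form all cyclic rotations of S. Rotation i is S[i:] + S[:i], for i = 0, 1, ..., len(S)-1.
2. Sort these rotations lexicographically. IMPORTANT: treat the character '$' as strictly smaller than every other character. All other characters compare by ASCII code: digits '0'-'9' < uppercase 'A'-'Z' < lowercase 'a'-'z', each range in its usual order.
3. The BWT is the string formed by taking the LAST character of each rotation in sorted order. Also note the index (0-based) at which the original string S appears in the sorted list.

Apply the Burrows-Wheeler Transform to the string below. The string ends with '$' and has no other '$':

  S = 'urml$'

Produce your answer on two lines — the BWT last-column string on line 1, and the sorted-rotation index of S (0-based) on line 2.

Answer: lmru$
4

Derivation:
All 5 rotations (rotation i = S[i:]+S[:i]):
  rot[0] = urml$
  rot[1] = rml$u
  rot[2] = ml$ur
  rot[3] = l$urm
  rot[4] = $urml
Sorted (with $ < everything):
  sorted[0] = $urml  (last char: 'l')
  sorted[1] = l$urm  (last char: 'm')
  sorted[2] = ml$ur  (last char: 'r')
  sorted[3] = rml$u  (last char: 'u')
  sorted[4] = urml$  (last char: '$')
Last column: lmru$
Original string S is at sorted index 4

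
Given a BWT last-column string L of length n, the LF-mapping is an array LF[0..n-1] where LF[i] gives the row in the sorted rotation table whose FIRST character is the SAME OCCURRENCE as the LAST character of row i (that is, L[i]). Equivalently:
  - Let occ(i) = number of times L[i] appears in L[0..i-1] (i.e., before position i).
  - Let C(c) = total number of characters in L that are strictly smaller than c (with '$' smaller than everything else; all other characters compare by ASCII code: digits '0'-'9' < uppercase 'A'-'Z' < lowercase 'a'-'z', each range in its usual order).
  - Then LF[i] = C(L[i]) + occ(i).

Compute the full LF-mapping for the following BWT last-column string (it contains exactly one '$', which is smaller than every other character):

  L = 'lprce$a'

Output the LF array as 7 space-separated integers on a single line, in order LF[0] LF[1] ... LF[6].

Answer: 4 5 6 2 3 0 1

Derivation:
Char counts: '$':1, 'a':1, 'c':1, 'e':1, 'l':1, 'p':1, 'r':1
C (first-col start): C('$')=0, C('a')=1, C('c')=2, C('e')=3, C('l')=4, C('p')=5, C('r')=6
L[0]='l': occ=0, LF[0]=C('l')+0=4+0=4
L[1]='p': occ=0, LF[1]=C('p')+0=5+0=5
L[2]='r': occ=0, LF[2]=C('r')+0=6+0=6
L[3]='c': occ=0, LF[3]=C('c')+0=2+0=2
L[4]='e': occ=0, LF[4]=C('e')+0=3+0=3
L[5]='$': occ=0, LF[5]=C('$')+0=0+0=0
L[6]='a': occ=0, LF[6]=C('a')+0=1+0=1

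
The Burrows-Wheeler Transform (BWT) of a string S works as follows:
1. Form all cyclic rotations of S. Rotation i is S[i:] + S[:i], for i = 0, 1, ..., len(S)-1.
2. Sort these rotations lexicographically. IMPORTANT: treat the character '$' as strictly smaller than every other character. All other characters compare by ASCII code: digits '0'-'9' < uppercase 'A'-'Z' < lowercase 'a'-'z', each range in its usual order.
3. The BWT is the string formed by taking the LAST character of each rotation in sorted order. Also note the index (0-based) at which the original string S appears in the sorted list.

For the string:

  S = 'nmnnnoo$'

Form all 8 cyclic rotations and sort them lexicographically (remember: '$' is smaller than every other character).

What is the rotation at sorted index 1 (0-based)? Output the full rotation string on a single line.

All 8 rotations (rotation i = S[i:]+S[:i]):
  rot[0] = nmnnnoo$
  rot[1] = mnnnoo$n
  rot[2] = nnnoo$nm
  rot[3] = nnoo$nmn
  rot[4] = noo$nmnn
  rot[5] = oo$nmnnn
  rot[6] = o$nmnnno
  rot[7] = $nmnnnoo
Sorted (with $ < everything):
  sorted[0] = $nmnnnoo
  sorted[1] = mnnnoo$n
  sorted[2] = nmnnnoo$
  sorted[3] = nnnoo$nm
  sorted[4] = nnoo$nmn
  sorted[5] = noo$nmnn
  sorted[6] = o$nmnnno
  sorted[7] = oo$nmnnn
sorted[1] = mnnnoo$n

Answer: mnnnoo$n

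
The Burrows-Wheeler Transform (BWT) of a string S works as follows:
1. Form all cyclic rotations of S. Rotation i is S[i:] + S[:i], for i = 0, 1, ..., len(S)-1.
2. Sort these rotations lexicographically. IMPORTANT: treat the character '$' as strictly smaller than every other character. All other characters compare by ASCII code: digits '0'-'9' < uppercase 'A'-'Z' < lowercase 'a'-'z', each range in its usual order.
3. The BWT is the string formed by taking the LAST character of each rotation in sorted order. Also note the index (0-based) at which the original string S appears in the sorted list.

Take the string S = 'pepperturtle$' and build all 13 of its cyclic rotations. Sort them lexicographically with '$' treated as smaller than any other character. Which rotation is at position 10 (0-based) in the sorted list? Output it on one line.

Answer: tle$peppertur

Derivation:
All 13 rotations (rotation i = S[i:]+S[:i]):
  rot[0] = pepperturtle$
  rot[1] = epperturtle$p
  rot[2] = pperturtle$pe
  rot[3] = perturtle$pep
  rot[4] = erturtle$pepp
  rot[5] = rturtle$peppe
  rot[6] = turtle$pepper
  rot[7] = urtle$peppert
  rot[8] = rtle$peppertu
  rot[9] = tle$peppertur
  rot[10] = le$pepperturt
  rot[11] = e$pepperturtl
  rot[12] = $pepperturtle
Sorted (with $ < everything):
  sorted[0] = $pepperturtle
  sorted[1] = e$pepperturtl
  sorted[2] = epperturtle$p
  sorted[3] = erturtle$pepp
  sorted[4] = le$pepperturt
  sorted[5] = pepperturtle$
  sorted[6] = perturtle$pep
  sorted[7] = pperturtle$pe
  sorted[8] = rtle$peppertu
  sorted[9] = rturtle$peppe
  sorted[10] = tle$peppertur
  sorted[11] = turtle$pepper
  sorted[12] = urtle$peppert
sorted[10] = tle$peppertur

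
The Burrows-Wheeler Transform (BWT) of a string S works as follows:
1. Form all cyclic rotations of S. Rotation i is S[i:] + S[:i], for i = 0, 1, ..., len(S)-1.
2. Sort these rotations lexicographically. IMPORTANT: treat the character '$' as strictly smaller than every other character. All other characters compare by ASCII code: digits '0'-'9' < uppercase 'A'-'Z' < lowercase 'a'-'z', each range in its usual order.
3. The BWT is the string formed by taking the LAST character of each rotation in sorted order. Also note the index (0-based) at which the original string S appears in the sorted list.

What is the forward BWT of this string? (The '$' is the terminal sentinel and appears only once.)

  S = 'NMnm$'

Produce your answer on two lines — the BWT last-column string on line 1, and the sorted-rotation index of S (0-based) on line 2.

Answer: mN$nM
2

Derivation:
All 5 rotations (rotation i = S[i:]+S[:i]):
  rot[0] = NMnm$
  rot[1] = Mnm$N
  rot[2] = nm$NM
  rot[3] = m$NMn
  rot[4] = $NMnm
Sorted (with $ < everything):
  sorted[0] = $NMnm  (last char: 'm')
  sorted[1] = Mnm$N  (last char: 'N')
  sorted[2] = NMnm$  (last char: '$')
  sorted[3] = m$NMn  (last char: 'n')
  sorted[4] = nm$NM  (last char: 'M')
Last column: mN$nM
Original string S is at sorted index 2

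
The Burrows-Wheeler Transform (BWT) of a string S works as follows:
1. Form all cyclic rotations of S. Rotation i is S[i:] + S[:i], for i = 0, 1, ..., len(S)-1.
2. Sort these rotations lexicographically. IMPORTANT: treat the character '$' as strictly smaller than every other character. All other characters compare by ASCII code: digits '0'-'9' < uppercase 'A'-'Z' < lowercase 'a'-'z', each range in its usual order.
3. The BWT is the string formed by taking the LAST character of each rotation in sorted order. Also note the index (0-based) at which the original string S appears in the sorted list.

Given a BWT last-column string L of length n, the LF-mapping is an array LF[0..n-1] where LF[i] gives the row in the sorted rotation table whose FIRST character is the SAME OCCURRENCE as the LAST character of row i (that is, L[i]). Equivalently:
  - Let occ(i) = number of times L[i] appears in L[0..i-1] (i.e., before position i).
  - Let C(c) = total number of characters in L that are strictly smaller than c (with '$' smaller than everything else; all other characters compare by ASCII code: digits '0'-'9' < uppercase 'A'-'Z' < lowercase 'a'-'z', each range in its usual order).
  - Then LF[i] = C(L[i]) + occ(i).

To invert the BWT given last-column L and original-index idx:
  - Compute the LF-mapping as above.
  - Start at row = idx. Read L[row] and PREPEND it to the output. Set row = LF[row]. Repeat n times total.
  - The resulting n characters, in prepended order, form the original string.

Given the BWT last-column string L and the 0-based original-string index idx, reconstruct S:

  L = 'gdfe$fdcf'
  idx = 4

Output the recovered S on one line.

LF mapping: 8 2 5 4 0 6 3 1 7
Walk LF starting at row 4, prepending L[row]:
  step 1: row=4, L[4]='$', prepend. Next row=LF[4]=0
  step 2: row=0, L[0]='g', prepend. Next row=LF[0]=8
  step 3: row=8, L[8]='f', prepend. Next row=LF[8]=7
  step 4: row=7, L[7]='c', prepend. Next row=LF[7]=1
  step 5: row=1, L[1]='d', prepend. Next row=LF[1]=2
  step 6: row=2, L[2]='f', prepend. Next row=LF[2]=5
  step 7: row=5, L[5]='f', prepend. Next row=LF[5]=6
  step 8: row=6, L[6]='d', prepend. Next row=LF[6]=3
  step 9: row=3, L[3]='e', prepend. Next row=LF[3]=4
Reversed output: edffdcfg$

Answer: edffdcfg$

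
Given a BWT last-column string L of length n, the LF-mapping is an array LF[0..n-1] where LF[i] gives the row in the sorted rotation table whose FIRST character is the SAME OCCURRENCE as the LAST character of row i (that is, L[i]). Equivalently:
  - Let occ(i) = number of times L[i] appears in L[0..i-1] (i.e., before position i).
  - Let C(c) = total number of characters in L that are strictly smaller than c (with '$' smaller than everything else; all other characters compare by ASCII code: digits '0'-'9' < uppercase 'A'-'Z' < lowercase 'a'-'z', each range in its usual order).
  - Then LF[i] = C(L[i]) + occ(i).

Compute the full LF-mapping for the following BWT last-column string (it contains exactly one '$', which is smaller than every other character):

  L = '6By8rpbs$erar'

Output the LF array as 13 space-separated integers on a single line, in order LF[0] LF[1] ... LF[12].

Char counts: '$':1, '6':1, '8':1, 'B':1, 'a':1, 'b':1, 'e':1, 'p':1, 'r':3, 's':1, 'y':1
C (first-col start): C('$')=0, C('6')=1, C('8')=2, C('B')=3, C('a')=4, C('b')=5, C('e')=6, C('p')=7, C('r')=8, C('s')=11, C('y')=12
L[0]='6': occ=0, LF[0]=C('6')+0=1+0=1
L[1]='B': occ=0, LF[1]=C('B')+0=3+0=3
L[2]='y': occ=0, LF[2]=C('y')+0=12+0=12
L[3]='8': occ=0, LF[3]=C('8')+0=2+0=2
L[4]='r': occ=0, LF[4]=C('r')+0=8+0=8
L[5]='p': occ=0, LF[5]=C('p')+0=7+0=7
L[6]='b': occ=0, LF[6]=C('b')+0=5+0=5
L[7]='s': occ=0, LF[7]=C('s')+0=11+0=11
L[8]='$': occ=0, LF[8]=C('$')+0=0+0=0
L[9]='e': occ=0, LF[9]=C('e')+0=6+0=6
L[10]='r': occ=1, LF[10]=C('r')+1=8+1=9
L[11]='a': occ=0, LF[11]=C('a')+0=4+0=4
L[12]='r': occ=2, LF[12]=C('r')+2=8+2=10

Answer: 1 3 12 2 8 7 5 11 0 6 9 4 10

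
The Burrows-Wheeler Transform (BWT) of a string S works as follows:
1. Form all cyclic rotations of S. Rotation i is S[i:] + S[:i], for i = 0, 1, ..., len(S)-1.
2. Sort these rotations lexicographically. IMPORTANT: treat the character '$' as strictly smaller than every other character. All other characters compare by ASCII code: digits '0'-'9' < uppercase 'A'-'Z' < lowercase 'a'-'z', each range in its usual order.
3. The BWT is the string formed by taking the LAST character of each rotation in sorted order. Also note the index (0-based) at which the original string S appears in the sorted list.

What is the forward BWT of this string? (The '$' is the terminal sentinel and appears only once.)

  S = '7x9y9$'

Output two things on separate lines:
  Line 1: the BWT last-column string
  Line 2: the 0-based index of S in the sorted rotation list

Answer: 9$yx79
1

Derivation:
All 6 rotations (rotation i = S[i:]+S[:i]):
  rot[0] = 7x9y9$
  rot[1] = x9y9$7
  rot[2] = 9y9$7x
  rot[3] = y9$7x9
  rot[4] = 9$7x9y
  rot[5] = $7x9y9
Sorted (with $ < everything):
  sorted[0] = $7x9y9  (last char: '9')
  sorted[1] = 7x9y9$  (last char: '$')
  sorted[2] = 9$7x9y  (last char: 'y')
  sorted[3] = 9y9$7x  (last char: 'x')
  sorted[4] = x9y9$7  (last char: '7')
  sorted[5] = y9$7x9  (last char: '9')
Last column: 9$yx79
Original string S is at sorted index 1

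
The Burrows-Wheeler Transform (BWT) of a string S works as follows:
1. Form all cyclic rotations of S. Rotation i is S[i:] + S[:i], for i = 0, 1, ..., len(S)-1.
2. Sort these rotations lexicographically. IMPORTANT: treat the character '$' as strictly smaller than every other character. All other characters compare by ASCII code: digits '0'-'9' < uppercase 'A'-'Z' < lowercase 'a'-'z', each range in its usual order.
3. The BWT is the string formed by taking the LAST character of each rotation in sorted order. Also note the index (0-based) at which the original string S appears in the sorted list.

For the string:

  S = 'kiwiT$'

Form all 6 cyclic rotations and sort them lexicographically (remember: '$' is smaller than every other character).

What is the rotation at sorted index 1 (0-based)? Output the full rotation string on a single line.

Answer: T$kiwi

Derivation:
All 6 rotations (rotation i = S[i:]+S[:i]):
  rot[0] = kiwiT$
  rot[1] = iwiT$k
  rot[2] = wiT$ki
  rot[3] = iT$kiw
  rot[4] = T$kiwi
  rot[5] = $kiwiT
Sorted (with $ < everything):
  sorted[0] = $kiwiT
  sorted[1] = T$kiwi
  sorted[2] = iT$kiw
  sorted[3] = iwiT$k
  sorted[4] = kiwiT$
  sorted[5] = wiT$ki
sorted[1] = T$kiwi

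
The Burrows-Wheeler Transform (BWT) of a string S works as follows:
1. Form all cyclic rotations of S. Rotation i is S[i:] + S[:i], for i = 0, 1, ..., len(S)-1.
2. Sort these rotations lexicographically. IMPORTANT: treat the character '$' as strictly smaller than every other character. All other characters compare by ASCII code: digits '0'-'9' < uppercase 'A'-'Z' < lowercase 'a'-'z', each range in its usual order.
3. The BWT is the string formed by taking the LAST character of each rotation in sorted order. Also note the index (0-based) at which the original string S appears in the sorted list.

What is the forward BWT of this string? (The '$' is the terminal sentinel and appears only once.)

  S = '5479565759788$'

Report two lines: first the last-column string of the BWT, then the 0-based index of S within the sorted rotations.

All 14 rotations (rotation i = S[i:]+S[:i]):
  rot[0] = 5479565759788$
  rot[1] = 479565759788$5
  rot[2] = 79565759788$54
  rot[3] = 9565759788$547
  rot[4] = 565759788$5479
  rot[5] = 65759788$54795
  rot[6] = 5759788$547956
  rot[7] = 759788$5479565
  rot[8] = 59788$54795657
  rot[9] = 9788$547956575
  rot[10] = 788$5479565759
  rot[11] = 88$54795657597
  rot[12] = 8$547956575978
  rot[13] = $5479565759788
Sorted (with $ < everything):
  sorted[0] = $5479565759788  (last char: '8')
  sorted[1] = 479565759788$5  (last char: '5')
  sorted[2] = 5479565759788$  (last char: '$')
  sorted[3] = 565759788$5479  (last char: '9')
  sorted[4] = 5759788$547956  (last char: '6')
  sorted[5] = 59788$54795657  (last char: '7')
  sorted[6] = 65759788$54795  (last char: '5')
  sorted[7] = 759788$5479565  (last char: '5')
  sorted[8] = 788$5479565759  (last char: '9')
  sorted[9] = 79565759788$54  (last char: '4')
  sorted[10] = 8$547956575978  (last char: '8')
  sorted[11] = 88$54795657597  (last char: '7')
  sorted[12] = 9565759788$547  (last char: '7')
  sorted[13] = 9788$547956575  (last char: '5')
Last column: 85$96755948775
Original string S is at sorted index 2

Answer: 85$96755948775
2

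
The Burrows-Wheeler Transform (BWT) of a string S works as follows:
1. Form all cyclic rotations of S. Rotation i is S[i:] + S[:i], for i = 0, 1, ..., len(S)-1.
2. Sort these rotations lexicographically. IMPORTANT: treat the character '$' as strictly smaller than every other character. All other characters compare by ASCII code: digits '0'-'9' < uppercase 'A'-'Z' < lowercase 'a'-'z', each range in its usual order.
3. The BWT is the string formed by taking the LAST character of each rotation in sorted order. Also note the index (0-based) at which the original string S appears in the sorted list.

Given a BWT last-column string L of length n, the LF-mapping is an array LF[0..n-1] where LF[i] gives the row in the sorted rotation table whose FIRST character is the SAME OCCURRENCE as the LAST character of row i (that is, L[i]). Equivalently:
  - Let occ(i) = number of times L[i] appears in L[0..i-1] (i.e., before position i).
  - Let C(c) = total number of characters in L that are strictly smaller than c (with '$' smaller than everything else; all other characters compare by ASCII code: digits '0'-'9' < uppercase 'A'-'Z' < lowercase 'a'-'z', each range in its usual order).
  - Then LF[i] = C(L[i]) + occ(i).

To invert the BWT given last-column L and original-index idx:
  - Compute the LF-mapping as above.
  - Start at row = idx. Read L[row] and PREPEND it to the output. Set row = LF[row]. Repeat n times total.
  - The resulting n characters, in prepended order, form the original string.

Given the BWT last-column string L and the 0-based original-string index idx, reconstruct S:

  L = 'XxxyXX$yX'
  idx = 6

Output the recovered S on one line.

LF mapping: 1 5 6 7 2 3 0 8 4
Walk LF starting at row 6, prepending L[row]:
  step 1: row=6, L[6]='$', prepend. Next row=LF[6]=0
  step 2: row=0, L[0]='X', prepend. Next row=LF[0]=1
  step 3: row=1, L[1]='x', prepend. Next row=LF[1]=5
  step 4: row=5, L[5]='X', prepend. Next row=LF[5]=3
  step 5: row=3, L[3]='y', prepend. Next row=LF[3]=7
  step 6: row=7, L[7]='y', prepend. Next row=LF[7]=8
  step 7: row=8, L[8]='X', prepend. Next row=LF[8]=4
  step 8: row=4, L[4]='X', prepend. Next row=LF[4]=2
  step 9: row=2, L[2]='x', prepend. Next row=LF[2]=6
Reversed output: xXXyyXxX$

Answer: xXXyyXxX$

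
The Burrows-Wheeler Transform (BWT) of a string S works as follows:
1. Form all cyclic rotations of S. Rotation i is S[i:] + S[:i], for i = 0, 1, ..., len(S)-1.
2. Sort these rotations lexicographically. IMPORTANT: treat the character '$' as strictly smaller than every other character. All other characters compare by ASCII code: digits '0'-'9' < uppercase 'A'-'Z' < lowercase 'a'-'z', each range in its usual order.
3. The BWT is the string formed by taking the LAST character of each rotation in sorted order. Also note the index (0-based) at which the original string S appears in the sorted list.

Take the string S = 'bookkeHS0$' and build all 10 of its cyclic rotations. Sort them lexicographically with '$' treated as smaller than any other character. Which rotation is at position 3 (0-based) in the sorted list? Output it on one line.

Answer: S0$bookkeH

Derivation:
All 10 rotations (rotation i = S[i:]+S[:i]):
  rot[0] = bookkeHS0$
  rot[1] = ookkeHS0$b
  rot[2] = okkeHS0$bo
  rot[3] = kkeHS0$boo
  rot[4] = keHS0$book
  rot[5] = eHS0$bookk
  rot[6] = HS0$bookke
  rot[7] = S0$bookkeH
  rot[8] = 0$bookkeHS
  rot[9] = $bookkeHS0
Sorted (with $ < everything):
  sorted[0] = $bookkeHS0
  sorted[1] = 0$bookkeHS
  sorted[2] = HS0$bookke
  sorted[3] = S0$bookkeH
  sorted[4] = bookkeHS0$
  sorted[5] = eHS0$bookk
  sorted[6] = keHS0$book
  sorted[7] = kkeHS0$boo
  sorted[8] = okkeHS0$bo
  sorted[9] = ookkeHS0$b
sorted[3] = S0$bookkeH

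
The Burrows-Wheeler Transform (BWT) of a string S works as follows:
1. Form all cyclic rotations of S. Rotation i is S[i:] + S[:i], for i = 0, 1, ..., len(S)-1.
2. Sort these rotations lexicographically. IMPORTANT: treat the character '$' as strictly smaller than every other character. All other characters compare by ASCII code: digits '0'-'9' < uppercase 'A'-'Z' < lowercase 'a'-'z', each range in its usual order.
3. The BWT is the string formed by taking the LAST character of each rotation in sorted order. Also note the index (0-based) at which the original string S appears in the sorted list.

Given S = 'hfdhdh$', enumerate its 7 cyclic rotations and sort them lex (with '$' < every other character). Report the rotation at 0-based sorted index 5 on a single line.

Answer: hdh$hfd

Derivation:
All 7 rotations (rotation i = S[i:]+S[:i]):
  rot[0] = hfdhdh$
  rot[1] = fdhdh$h
  rot[2] = dhdh$hf
  rot[3] = hdh$hfd
  rot[4] = dh$hfdh
  rot[5] = h$hfdhd
  rot[6] = $hfdhdh
Sorted (with $ < everything):
  sorted[0] = $hfdhdh
  sorted[1] = dh$hfdh
  sorted[2] = dhdh$hf
  sorted[3] = fdhdh$h
  sorted[4] = h$hfdhd
  sorted[5] = hdh$hfd
  sorted[6] = hfdhdh$
sorted[5] = hdh$hfd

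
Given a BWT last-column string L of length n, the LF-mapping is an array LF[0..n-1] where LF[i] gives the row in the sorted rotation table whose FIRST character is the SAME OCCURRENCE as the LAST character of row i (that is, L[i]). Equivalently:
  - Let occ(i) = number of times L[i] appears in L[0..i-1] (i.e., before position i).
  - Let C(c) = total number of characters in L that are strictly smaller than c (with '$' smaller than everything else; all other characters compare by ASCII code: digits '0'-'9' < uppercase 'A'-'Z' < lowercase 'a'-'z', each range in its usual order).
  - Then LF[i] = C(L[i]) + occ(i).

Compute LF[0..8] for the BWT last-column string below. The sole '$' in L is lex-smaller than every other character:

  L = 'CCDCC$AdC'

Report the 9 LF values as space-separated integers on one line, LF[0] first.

Answer: 2 3 7 4 5 0 1 8 6

Derivation:
Char counts: '$':1, 'A':1, 'C':5, 'D':1, 'd':1
C (first-col start): C('$')=0, C('A')=1, C('C')=2, C('D')=7, C('d')=8
L[0]='C': occ=0, LF[0]=C('C')+0=2+0=2
L[1]='C': occ=1, LF[1]=C('C')+1=2+1=3
L[2]='D': occ=0, LF[2]=C('D')+0=7+0=7
L[3]='C': occ=2, LF[3]=C('C')+2=2+2=4
L[4]='C': occ=3, LF[4]=C('C')+3=2+3=5
L[5]='$': occ=0, LF[5]=C('$')+0=0+0=0
L[6]='A': occ=0, LF[6]=C('A')+0=1+0=1
L[7]='d': occ=0, LF[7]=C('d')+0=8+0=8
L[8]='C': occ=4, LF[8]=C('C')+4=2+4=6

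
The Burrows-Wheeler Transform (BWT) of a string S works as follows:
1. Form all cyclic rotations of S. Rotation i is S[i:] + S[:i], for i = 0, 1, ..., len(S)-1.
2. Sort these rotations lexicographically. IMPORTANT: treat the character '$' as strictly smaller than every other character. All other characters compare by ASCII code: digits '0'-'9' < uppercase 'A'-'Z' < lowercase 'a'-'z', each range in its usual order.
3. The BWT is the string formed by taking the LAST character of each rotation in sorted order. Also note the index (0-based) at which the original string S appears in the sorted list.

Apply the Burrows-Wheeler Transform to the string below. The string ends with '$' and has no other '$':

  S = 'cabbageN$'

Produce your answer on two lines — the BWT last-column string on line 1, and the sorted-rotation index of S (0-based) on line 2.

Answer: Necbba$ga
6

Derivation:
All 9 rotations (rotation i = S[i:]+S[:i]):
  rot[0] = cabbageN$
  rot[1] = abbageN$c
  rot[2] = bbageN$ca
  rot[3] = bageN$cab
  rot[4] = ageN$cabb
  rot[5] = geN$cabba
  rot[6] = eN$cabbag
  rot[7] = N$cabbage
  rot[8] = $cabbageN
Sorted (with $ < everything):
  sorted[0] = $cabbageN  (last char: 'N')
  sorted[1] = N$cabbage  (last char: 'e')
  sorted[2] = abbageN$c  (last char: 'c')
  sorted[3] = ageN$cabb  (last char: 'b')
  sorted[4] = bageN$cab  (last char: 'b')
  sorted[5] = bbageN$ca  (last char: 'a')
  sorted[6] = cabbageN$  (last char: '$')
  sorted[7] = eN$cabbag  (last char: 'g')
  sorted[8] = geN$cabba  (last char: 'a')
Last column: Necbba$ga
Original string S is at sorted index 6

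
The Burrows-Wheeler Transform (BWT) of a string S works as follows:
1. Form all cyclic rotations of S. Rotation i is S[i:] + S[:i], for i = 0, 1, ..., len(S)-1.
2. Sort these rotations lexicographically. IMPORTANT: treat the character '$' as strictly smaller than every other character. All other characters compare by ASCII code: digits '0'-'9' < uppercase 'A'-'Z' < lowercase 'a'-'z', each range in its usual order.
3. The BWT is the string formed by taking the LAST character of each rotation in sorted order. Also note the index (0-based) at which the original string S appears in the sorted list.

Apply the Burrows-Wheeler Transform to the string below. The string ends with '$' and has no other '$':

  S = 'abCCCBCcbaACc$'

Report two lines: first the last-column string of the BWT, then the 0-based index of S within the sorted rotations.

Answer: caCCCbABb$acCC
9

Derivation:
All 14 rotations (rotation i = S[i:]+S[:i]):
  rot[0] = abCCCBCcbaACc$
  rot[1] = bCCCBCcbaACc$a
  rot[2] = CCCBCcbaACc$ab
  rot[3] = CCBCcbaACc$abC
  rot[4] = CBCcbaACc$abCC
  rot[5] = BCcbaACc$abCCC
  rot[6] = CcbaACc$abCCCB
  rot[7] = cbaACc$abCCCBC
  rot[8] = baACc$abCCCBCc
  rot[9] = aACc$abCCCBCcb
  rot[10] = ACc$abCCCBCcba
  rot[11] = Cc$abCCCBCcbaA
  rot[12] = c$abCCCBCcbaAC
  rot[13] = $abCCCBCcbaACc
Sorted (with $ < everything):
  sorted[0] = $abCCCBCcbaACc  (last char: 'c')
  sorted[1] = ACc$abCCCBCcba  (last char: 'a')
  sorted[2] = BCcbaACc$abCCC  (last char: 'C')
  sorted[3] = CBCcbaACc$abCC  (last char: 'C')
  sorted[4] = CCBCcbaACc$abC  (last char: 'C')
  sorted[5] = CCCBCcbaACc$ab  (last char: 'b')
  sorted[6] = Cc$abCCCBCcbaA  (last char: 'A')
  sorted[7] = CcbaACc$abCCCB  (last char: 'B')
  sorted[8] = aACc$abCCCBCcb  (last char: 'b')
  sorted[9] = abCCCBCcbaACc$  (last char: '$')
  sorted[10] = bCCCBCcbaACc$a  (last char: 'a')
  sorted[11] = baACc$abCCCBCc  (last char: 'c')
  sorted[12] = c$abCCCBCcbaAC  (last char: 'C')
  sorted[13] = cbaACc$abCCCBC  (last char: 'C')
Last column: caCCCbABb$acCC
Original string S is at sorted index 9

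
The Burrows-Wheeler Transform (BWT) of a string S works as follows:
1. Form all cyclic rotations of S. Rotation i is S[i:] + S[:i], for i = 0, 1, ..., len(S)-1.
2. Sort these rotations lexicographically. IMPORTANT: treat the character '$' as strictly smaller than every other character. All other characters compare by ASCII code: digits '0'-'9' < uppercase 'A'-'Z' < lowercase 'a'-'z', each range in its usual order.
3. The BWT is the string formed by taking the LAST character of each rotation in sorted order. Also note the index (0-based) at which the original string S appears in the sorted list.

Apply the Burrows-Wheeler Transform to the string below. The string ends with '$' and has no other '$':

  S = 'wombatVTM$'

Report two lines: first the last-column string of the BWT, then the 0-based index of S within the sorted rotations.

Answer: MTVtbmowa$
9

Derivation:
All 10 rotations (rotation i = S[i:]+S[:i]):
  rot[0] = wombatVTM$
  rot[1] = ombatVTM$w
  rot[2] = mbatVTM$wo
  rot[3] = batVTM$wom
  rot[4] = atVTM$womb
  rot[5] = tVTM$womba
  rot[6] = VTM$wombat
  rot[7] = TM$wombatV
  rot[8] = M$wombatVT
  rot[9] = $wombatVTM
Sorted (with $ < everything):
  sorted[0] = $wombatVTM  (last char: 'M')
  sorted[1] = M$wombatVT  (last char: 'T')
  sorted[2] = TM$wombatV  (last char: 'V')
  sorted[3] = VTM$wombat  (last char: 't')
  sorted[4] = atVTM$womb  (last char: 'b')
  sorted[5] = batVTM$wom  (last char: 'm')
  sorted[6] = mbatVTM$wo  (last char: 'o')
  sorted[7] = ombatVTM$w  (last char: 'w')
  sorted[8] = tVTM$womba  (last char: 'a')
  sorted[9] = wombatVTM$  (last char: '$')
Last column: MTVtbmowa$
Original string S is at sorted index 9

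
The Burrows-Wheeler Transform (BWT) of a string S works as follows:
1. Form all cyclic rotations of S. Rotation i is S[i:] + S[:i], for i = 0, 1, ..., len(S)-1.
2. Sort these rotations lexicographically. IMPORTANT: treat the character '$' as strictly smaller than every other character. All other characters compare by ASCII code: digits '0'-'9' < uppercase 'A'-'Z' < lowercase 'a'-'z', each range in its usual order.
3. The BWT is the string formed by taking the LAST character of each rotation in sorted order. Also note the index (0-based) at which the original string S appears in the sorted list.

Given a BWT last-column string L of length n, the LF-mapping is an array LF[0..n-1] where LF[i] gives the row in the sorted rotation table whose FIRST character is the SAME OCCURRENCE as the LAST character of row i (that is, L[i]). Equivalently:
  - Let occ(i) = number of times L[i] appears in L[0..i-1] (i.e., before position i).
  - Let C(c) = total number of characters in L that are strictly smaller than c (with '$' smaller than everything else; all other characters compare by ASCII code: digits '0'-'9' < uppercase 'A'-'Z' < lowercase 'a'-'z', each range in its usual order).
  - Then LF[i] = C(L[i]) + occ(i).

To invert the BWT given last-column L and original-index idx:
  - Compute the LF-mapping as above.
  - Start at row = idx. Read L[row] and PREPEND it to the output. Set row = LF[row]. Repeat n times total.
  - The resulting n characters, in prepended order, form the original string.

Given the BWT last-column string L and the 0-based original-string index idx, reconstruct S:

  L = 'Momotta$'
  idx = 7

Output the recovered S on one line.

Answer: tomatoM$

Derivation:
LF mapping: 1 4 3 5 6 7 2 0
Walk LF starting at row 7, prepending L[row]:
  step 1: row=7, L[7]='$', prepend. Next row=LF[7]=0
  step 2: row=0, L[0]='M', prepend. Next row=LF[0]=1
  step 3: row=1, L[1]='o', prepend. Next row=LF[1]=4
  step 4: row=4, L[4]='t', prepend. Next row=LF[4]=6
  step 5: row=6, L[6]='a', prepend. Next row=LF[6]=2
  step 6: row=2, L[2]='m', prepend. Next row=LF[2]=3
  step 7: row=3, L[3]='o', prepend. Next row=LF[3]=5
  step 8: row=5, L[5]='t', prepend. Next row=LF[5]=7
Reversed output: tomatoM$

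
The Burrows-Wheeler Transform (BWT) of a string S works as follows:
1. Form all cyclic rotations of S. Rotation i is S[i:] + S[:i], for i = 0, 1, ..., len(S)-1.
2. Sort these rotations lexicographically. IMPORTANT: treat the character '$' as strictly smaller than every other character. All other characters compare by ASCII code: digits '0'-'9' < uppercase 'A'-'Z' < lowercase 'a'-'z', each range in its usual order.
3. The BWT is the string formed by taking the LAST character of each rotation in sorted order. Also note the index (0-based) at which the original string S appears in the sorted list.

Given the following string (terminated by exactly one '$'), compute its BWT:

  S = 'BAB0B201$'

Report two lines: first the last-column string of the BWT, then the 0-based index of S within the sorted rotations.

All 9 rotations (rotation i = S[i:]+S[:i]):
  rot[0] = BAB0B201$
  rot[1] = AB0B201$B
  rot[2] = B0B201$BA
  rot[3] = 0B201$BAB
  rot[4] = B201$BAB0
  rot[5] = 201$BAB0B
  rot[6] = 01$BAB0B2
  rot[7] = 1$BAB0B20
  rot[8] = $BAB0B201
Sorted (with $ < everything):
  sorted[0] = $BAB0B201  (last char: '1')
  sorted[1] = 01$BAB0B2  (last char: '2')
  sorted[2] = 0B201$BAB  (last char: 'B')
  sorted[3] = 1$BAB0B20  (last char: '0')
  sorted[4] = 201$BAB0B  (last char: 'B')
  sorted[5] = AB0B201$B  (last char: 'B')
  sorted[6] = B0B201$BA  (last char: 'A')
  sorted[7] = B201$BAB0  (last char: '0')
  sorted[8] = BAB0B201$  (last char: '$')
Last column: 12B0BBA0$
Original string S is at sorted index 8

Answer: 12B0BBA0$
8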